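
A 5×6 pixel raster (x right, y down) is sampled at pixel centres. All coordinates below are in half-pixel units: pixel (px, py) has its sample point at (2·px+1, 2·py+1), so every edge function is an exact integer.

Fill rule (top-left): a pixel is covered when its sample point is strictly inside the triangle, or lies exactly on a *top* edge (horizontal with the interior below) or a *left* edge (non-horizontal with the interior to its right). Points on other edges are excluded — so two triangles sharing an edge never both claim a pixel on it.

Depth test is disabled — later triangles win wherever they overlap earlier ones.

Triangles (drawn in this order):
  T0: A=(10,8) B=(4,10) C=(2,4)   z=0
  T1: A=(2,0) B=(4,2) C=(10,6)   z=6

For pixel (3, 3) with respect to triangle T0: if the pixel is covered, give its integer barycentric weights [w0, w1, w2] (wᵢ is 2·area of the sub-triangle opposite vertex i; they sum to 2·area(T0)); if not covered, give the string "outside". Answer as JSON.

T0:
  2·area = 40
  edge (10, 8)→(4, 10): d=(-6,2) right/bottom  bias=-1
  edge (4, 10)→(2, 4): d=(-2,-6) top-left  bias=+0
  edge (2, 4)→(10, 8): d=(8,4) right/bottom  bias=-1
    (0,0)@(1, 1): e=[60,0,-20] → ·  [on edge]
    (1,2)@(3, 5): e=[32,4,4] → █
    (2,2)@(5, 5): e=[28,16,-4] → ·
    (1,3)@(3, 7): e=[20,0,20] → █  [on edge]
    (2,3)@(5, 7): e=[16,12,12] → █
    (3,3)@(7, 7): e=[12,24,4] → █
    (4,3)@(9, 7): e=[8,36,-4] → ·
    (1,4)@(3, 9): e=[8,-4,36] → ·
    (2,4)@(5, 9): e=[4,8,28] → █
    (3,4)@(7, 9): e=[0,20,20] → ·  [on edge]
    (0,5)@(1, 11): e=[0,-20,60] → ·  [on edge]
    (2,5)@(5, 11): e=[-8,4,44] → ·
  covered (5 px):
    · · · · ·
    · · · · ·
    · █ · · ·
    · █ █ █ ·
    · · █ · ·
    · · · · ·
T1:
  2·area = 4  (B↔C swapped to make it positive)
  edge (2, 0)→(10, 6): d=(8,6) right/bottom  bias=-1
  edge (10, 6)→(4, 2): d=(-6,-4) top-left  bias=+0
  edge (4, 2)→(2, 0): d=(-2,-2) top-left  bias=+0
    (1,0)@(3, 1): e=[2,2,0] → █  [on edge]
    (2,0)@(5, 1): e=[-10,10,4] → ·
    (1,1)@(3, 3): e=[18,-10,-4] → ·
    (2,1)@(5, 3): e=[6,-2,0] → ·  [on edge]
    (3,2)@(7, 5): e=[10,-6,0] → ·  [on edge]
    (4,3)@(9, 7): e=[14,-10,0] → ·  [on edge]
  covered (1 px):
    · █ · · ·
    · · · · ·
    · · · · ·
    · · · · ·
    · · · · ·
    · · · · ·

Result: [24,4,12]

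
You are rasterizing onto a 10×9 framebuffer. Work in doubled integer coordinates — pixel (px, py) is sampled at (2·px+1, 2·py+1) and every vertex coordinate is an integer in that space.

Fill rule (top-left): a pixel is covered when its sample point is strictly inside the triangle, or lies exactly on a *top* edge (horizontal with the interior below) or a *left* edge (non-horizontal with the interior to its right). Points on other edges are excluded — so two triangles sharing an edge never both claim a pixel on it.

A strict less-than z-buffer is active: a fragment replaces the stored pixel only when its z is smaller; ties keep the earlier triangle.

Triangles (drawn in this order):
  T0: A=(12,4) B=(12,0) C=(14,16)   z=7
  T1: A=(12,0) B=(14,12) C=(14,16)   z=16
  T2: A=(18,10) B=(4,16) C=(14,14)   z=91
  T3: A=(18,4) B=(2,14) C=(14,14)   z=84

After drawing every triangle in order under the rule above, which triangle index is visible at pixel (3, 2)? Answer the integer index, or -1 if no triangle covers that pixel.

T0:
  2·area = 8
  edge (12, 4)→(12, 0): d=(0,-4) top-left  bias=+0
  edge (12, 0)→(14, 16): d=(2,16) right/bottom  bias=-1
  edge (14, 16)→(12, 4): d=(-2,-12) top-left  bias=+0
    (6,4)@(13, 9): e=[4,2,2] → X
    (7,4)@(15, 9): e=[12,-30,26] → .
    (6,5)@(13, 11): e=[4,6,-2] → .
  covered (1 px):
    . . . . . . . . . .
    . . . . . . . . . .
    . . . . . . . . . .
    . . . . . . . . . .
    . . . . . . X . . .
    . . . . . . . . . .
    . . . . . . . . . .
    . . . . . . . . . .
    . . . . . . . . . .
T1:
  2·area = 8
  edge (12, 0)→(14, 12): d=(2,12) right/bottom  bias=-1
  edge (14, 12)→(14, 16): d=(0,4) right/bottom  bias=-1
  edge (14, 16)→(12, 0): d=(-2,-16) top-left  bias=+0
    (6,3)@(13, 7): e=[2,4,2] → X
    (7,3)@(15, 7): e=[-22,-4,34] → .
    (6,4)@(13, 9): e=[6,4,-2] → .
  covered (1 px):
    . . . . . . . . . .
    . . . . . . . . . .
    . . . . . . . . . .
    . . . . . . X . . .
    . . . . . . . . . .
    . . . . . . . . . .
    . . . . . . . . . .
    . . . . . . . . . .
    . . . . . . . . . .
T2:
  2·area = 32  (B↔C swapped to make it positive)
  edge (18, 10)→(14, 14): d=(-4,4) right/bottom  bias=-1
  edge (14, 14)→(4, 16): d=(-10,2) right/bottom  bias=-1
  edge (4, 16)→(18, 10): d=(14,-6) top-left  bias=+0
    (9,4)@(19, 9): e=[0,40,-8] → .  [on edge]
    (8,5)@(17, 11): e=[0,24,8] → .  [on edge]
    (5,6)@(11, 13): e=[16,16,0] → X  [on edge]
    (6,6)@(13, 13): e=[8,12,12] → X
    (7,6)@(15, 13): e=[0,8,24] → .  [on edge]
    (9,6)@(19, 13): e=[-16,0,48] → .  [on edge]
    (3,7)@(7, 15): e=[24,4,4] → X
    (4,7)@(9, 15): e=[16,0,16] → .  [on edge]
    (5,7)@(11, 15): e=[8,-4,28] → .
    (6,7)@(13, 15): e=[0,-8,40] → .  [on edge]
    (3,8)@(7, 17): e=[16,-16,32] → .
    (5,8)@(11, 17): e=[0,-24,56] → .  [on edge]
  covered (3 px):
    . . . . . . . . . .
    . . . . . . . . . .
    . . . . . . . . . .
    . . . . . . . . . .
    . . . . . . . . . .
    . . . . . . . . . .
    . . . . . X X . . .
    . . . X . . . . . .
    . . . . . . . . . .
T3:
  2·area = 120  (B↔C swapped to make it positive)
  edge (18, 4)→(14, 14): d=(-4,10) right/bottom  bias=-1
  edge (14, 14)→(2, 14): d=(-12,0) right/bottom  bias=-1
  edge (2, 14)→(18, 4): d=(16,-10) top-left  bias=+0
    (8,2)@(17, 5): e=[6,108,6] → X
    (9,2)@(19, 5): e=[-14,108,26] → .
    (7,3)@(15, 7): e=[18,84,18] → X
    (8,3)@(17, 7): e=[-2,84,38] → .
    (5,4)@(11, 9): e=[50,60,10] → X
    (6,4)@(13, 9): e=[30,60,30] → X
    (8,4)@(17, 9): e=[-10,60,70] → .
    (3,5)@(7, 11): e=[82,36,2] → X
    (4,5)@(9, 11): e=[62,36,22] → X
    (8,5)@(17, 11): e=[-18,36,102] → .
    (2,6)@(5, 13): e=[94,12,14] → X
    (7,6)@(15, 13): e=[-6,12,114] → .
  covered (15 px):
    . . . . . . . . . .
    . . . . . . . . . .
    . . . . . . . . X .
    . . . . . . . X . .
    . . . . . X X X . .
    . . . X X X X X . .
    . . X X X X X . . .
    . . . . . . . . . .
    . . . . . . . . . .

Z-buffer (winner per pixel, '.' = empty):
  . . . . . . . . . .
  . . . . . . . . . .
  . . . . . . . . 3 .
  . . . . . . 1 3 . .
  . . . . . 3 0 3 . .
  . . . 3 3 3 3 3 . .
  . . 3 3 3 3 3 . . .
  . . . 2 . . . . . .
  . . . . . . . . . .

Final: -1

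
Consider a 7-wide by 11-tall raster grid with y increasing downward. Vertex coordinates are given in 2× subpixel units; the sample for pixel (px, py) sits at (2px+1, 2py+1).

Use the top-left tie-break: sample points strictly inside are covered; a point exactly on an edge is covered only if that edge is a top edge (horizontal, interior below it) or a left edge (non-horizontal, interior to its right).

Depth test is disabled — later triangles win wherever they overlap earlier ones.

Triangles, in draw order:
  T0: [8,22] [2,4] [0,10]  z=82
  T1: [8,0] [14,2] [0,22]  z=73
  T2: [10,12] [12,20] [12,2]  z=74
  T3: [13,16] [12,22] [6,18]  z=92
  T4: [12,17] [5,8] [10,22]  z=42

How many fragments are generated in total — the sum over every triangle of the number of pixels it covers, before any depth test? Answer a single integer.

T0:
  2·area = 72  (B↔C swapped to make it positive)
  edge (8, 22)→(0, 10): d=(-8,-12) top-left  bias=+0
  edge (0, 10)→(2, 4): d=(2,-6) top-left  bias=+0
  edge (2, 4)→(8, 22): d=(6,18) right/bottom  bias=-1
    (0,0)@(1, 1): e=[84,-12,0] → ·  [on edge]
    (1,0)@(3, 1): e=[108,0,-36] → ·  [on edge]
    (0,3)@(1, 7): e=[36,0,36] → █  [on edge]
    (1,3)@(3, 7): e=[60,12,0] → ·  [on edge]
    (0,4)@(1, 9): e=[20,4,48] → █
    (1,4)@(3, 9): e=[44,16,12] → █
    (2,4)@(5, 9): e=[68,28,-24] → ·
    (0,5)@(1, 11): e=[4,8,60] → █
    (2,5)@(5, 11): e=[52,32,-12] → ·
    (0,6)@(1, 13): e=[-12,12,72] → ·
    (1,6)@(3, 13): e=[12,24,36] → █
    (2,6)@(5, 13): e=[36,36,0] → ·  [on edge]
    (3,9)@(7, 19): e=[12,60,0] → ·  [on edge]
  covered (8 px):
    · · · · · · ·
    · · · · · · ·
    · · · · · · ·
    █ · · · · · ·
    █ █ · · · · ·
    █ █ · · · · ·
    · █ · · · · ·
    · · █ · · · ·
    · · █ · · · ·
    · · · · · · ·
    · · · · · · ·
T1:
  2·area = 148
  edge (8, 0)→(14, 2): d=(6,2) right/bottom  bias=-1
  edge (14, 2)→(0, 22): d=(-14,20) right/bottom  bias=-1
  edge (0, 22)→(8, 0): d=(8,-22) top-left  bias=+0
    (4,0)@(9, 1): e=[4,114,30] → █
    (5,0)@(11, 1): e=[0,74,74] → ·  [on edge]
    (3,1)@(7, 3): e=[20,126,2] → █
    (5,1)@(11, 3): e=[12,46,90] → █
    (6,1)@(13, 3): e=[8,6,134] → █
    (3,2)@(7, 5): e=[32,98,18] → █
    (6,2)@(13, 5): e=[20,-22,150] → ·
    (3,3)@(7, 7): e=[44,70,34] → █
    (5,3)@(11, 7): e=[36,-10,122] → ·
    (2,4)@(5, 9): e=[60,82,6] → █
    (5,4)@(11, 9): e=[48,-38,138] → ·
    (2,5)@(5, 11): e=[72,54,22] → █
  covered (18 px):
    · · · · █ · ·
    · · · █ █ █ █
    · · · █ █ █ ·
    · · · █ █ · ·
    · · █ █ █ · ·
    · · █ █ · · ·
    · · █ · · · ·
    · █ · · · · ·
    · █ · · · · ·
    · · · · · · ·
    · · · · · · ·
T2:
  2·area = 36  (B↔C swapped to make it positive)
  edge (10, 12)→(12, 2): d=(2,-10) top-left  bias=+0
  edge (12, 2)→(12, 20): d=(0,18) right/bottom  bias=-1
  edge (12, 20)→(10, 12): d=(-2,-8) top-left  bias=+0
    (5,3)@(11, 7): e=[0,18,18] → █  [on edge]
    (6,3)@(13, 7): e=[20,-18,34] → ·
    (5,4)@(11, 9): e=[4,18,14] → █
    (6,4)@(13, 9): e=[24,-18,30] → ·
    (5,5)@(11, 11): e=[8,18,10] → █
    (6,5)@(13, 11): e=[28,-18,26] → ·
    (5,6)@(11, 13): e=[12,18,6] → █
    (6,6)@(13, 13): e=[32,-18,22] → ·
    (5,7)@(11, 15): e=[16,18,2] → █
    (6,7)@(13, 15): e=[36,-18,18] → ·
    (4,8)@(9, 17): e=[0,54,-18] → ·  [on edge]
    (5,8)@(11, 17): e=[20,18,-2] → ·
  covered (5 px):
    · · · · · · ·
    · · · · · · ·
    · · · · · · ·
    · · · · · █ ·
    · · · · · █ ·
    · · · · · █ ·
    · · · · · █ ·
    · · · · · █ ·
    · · · · · · ·
    · · · · · · ·
    · · · · · · ·
T3:
  2·area = 40
  edge (13, 16)→(12, 22): d=(-1,6) right/bottom  bias=-1
  edge (12, 22)→(6, 18): d=(-6,-4) top-left  bias=+0
  edge (6, 18)→(13, 16): d=(7,-2) top-left  bias=+0
    (5,8)@(11, 17): e=[11,26,3] → █
    (6,8)@(13, 17): e=[-1,34,7] → ·
    (4,9)@(9, 19): e=[21,6,13] → █
    (6,9)@(13, 19): e=[-3,22,21] → ·
    (4,10)@(9, 21): e=[19,-6,27] → ·
    (5,10)@(11, 21): e=[7,2,31] → █
    (6,10)@(13, 21): e=[-5,10,35] → ·
  covered (4 px):
    · · · · · · ·
    · · · · · · ·
    · · · · · · ·
    · · · · · · ·
    · · · · · · ·
    · · · · · · ·
    · · · · · · ·
    · · · · · · ·
    · · · · · █ ·
    · · · · █ █ ·
    · · · · · █ ·
T4:
  2·area = 53  (B↔C swapped to make it positive)
  edge (12, 17)→(10, 22): d=(-2,5) right/bottom  bias=-1
  edge (10, 22)→(5, 8): d=(-5,-14) top-left  bias=+0
  edge (5, 8)→(12, 17): d=(7,9) right/bottom  bias=-1
    (3,5)@(7, 11): e=[37,13,3] → █
    (4,5)@(9, 11): e=[27,41,-15] → ·
    (3,6)@(7, 13): e=[33,3,17] → █
    (4,6)@(9, 13): e=[23,31,-1] → ·
    (3,7)@(7, 15): e=[29,-7,31] → ·
    (4,7)@(9, 15): e=[19,21,13] → █
    (5,7)@(11, 15): e=[9,49,-5] → ·
    (4,8)@(9, 17): e=[15,11,27] → █
    (5,8)@(11, 17): e=[5,39,9] → █
    (6,8)@(13, 17): e=[-5,67,-9] → ·
    (4,9)@(9, 19): e=[11,1,41] → █
    (6,9)@(13, 19): e=[-9,57,5] → ·
  covered (7 px):
    · · · · · · ·
    · · · · · · ·
    · · · · · · ·
    · · · · · · ·
    · · · · · · ·
    · · · █ · · ·
    · · · █ · · ·
    · · · · █ · ·
    · · · · █ █ ·
    · · · · █ █ ·
    · · · · · · ·

Answer: 42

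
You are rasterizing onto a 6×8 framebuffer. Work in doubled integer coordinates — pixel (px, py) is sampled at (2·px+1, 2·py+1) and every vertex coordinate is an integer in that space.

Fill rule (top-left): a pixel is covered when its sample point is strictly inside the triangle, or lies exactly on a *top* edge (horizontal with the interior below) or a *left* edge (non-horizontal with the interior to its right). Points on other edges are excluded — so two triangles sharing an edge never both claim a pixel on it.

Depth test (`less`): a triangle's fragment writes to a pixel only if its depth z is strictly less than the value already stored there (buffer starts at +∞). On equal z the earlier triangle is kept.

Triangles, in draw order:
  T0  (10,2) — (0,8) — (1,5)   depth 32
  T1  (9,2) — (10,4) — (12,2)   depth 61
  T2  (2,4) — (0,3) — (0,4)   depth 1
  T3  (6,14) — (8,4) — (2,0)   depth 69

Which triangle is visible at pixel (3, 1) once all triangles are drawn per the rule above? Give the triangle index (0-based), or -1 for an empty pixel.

T0:
  2·area = 24
  edge (10, 2)→(0, 8): d=(-10,6) right/bottom  bias=-1
  edge (0, 8)→(1, 5): d=(1,-3) top-left  bias=+0
  edge (1, 5)→(10, 2): d=(9,-3) top-left  bias=+0
    (3,1)@(7, 3): e=[8,16,0] → X  [on edge]
    (4,1)@(9, 3): e=[-4,22,6] → .
    (0,2)@(1, 5): e=[24,0,0] → X  [on edge]
    (1,2)@(3, 5): e=[12,6,6] → X
    (2,2)@(5, 5): e=[0,12,12] → .  [on edge]
    (3,2)@(7, 5): e=[-12,18,18] → .
    (0,3)@(1, 7): e=[4,2,18] → X
    (1,3)@(3, 7): e=[-8,8,24] → .
    (0,4)@(1, 9): e=[-16,4,36] → .
  covered (4 px):
    . . . . . .
    . . . X . .
    X X . . . .
    X . . . . .
    . . . . . .
    . . . . . .
    . . . . . .
    . . . . . .
T1:
  2·area = 6  (B↔C swapped to make it positive)
  edge (9, 2)→(12, 2): d=(3,0) top-left  bias=+0
  edge (12, 2)→(10, 4): d=(-2,2) right/bottom  bias=-1
  edge (10, 4)→(9, 2): d=(-1,-2) top-left  bias=+0
    (5,1)@(11, 3): e=[3,0,3] → .  [on edge]
    (4,2)@(9, 5): e=[9,0,-3] → .  [on edge]
    (3,3)@(7, 7): e=[15,0,-9] → .  [on edge]
    (2,4)@(5, 9): e=[21,0,-15] → .  [on edge]
    (1,5)@(3, 11): e=[27,0,-21] → .  [on edge]
    (0,6)@(1, 13): e=[33,0,-27] → .  [on edge]
  covered (0 px):
    . . . . . .
    . . . . . .
    . . . . . .
    . . . . . .
    . . . . . .
    . . . . . .
    . . . . . .
    . . . . . .
T2:
  2·area = 2  (B↔C swapped to make it positive)
  edge (2, 4)→(0, 4): d=(-2,0) right/bottom  bias=-1
  edge (0, 4)→(0, 3): d=(0,-1) top-left  bias=+0
  edge (0, 3)→(2, 4): d=(2,1) right/bottom  bias=-1
  covered (0 px):
    . . . . . .
    . . . . . .
    . . . . . .
    . . . . . .
    . . . . . .
    . . . . . .
    . . . . . .
    . . . . . .
T3:
  2·area = 68  (B↔C swapped to make it positive)
  edge (6, 14)→(2, 0): d=(-4,-14) top-left  bias=+0
  edge (2, 0)→(8, 4): d=(6,4) right/bottom  bias=-1
  edge (8, 4)→(6, 14): d=(-2,10) right/bottom  bias=-1
    (1,0)@(3, 1): e=[10,2,56] → X
    (2,0)@(5, 1): e=[38,-6,36] → .
    (1,1)@(3, 3): e=[2,14,52] → X
    (2,1)@(5, 3): e=[30,6,32] → X
    (3,1)@(7, 3): e=[58,-2,12] → .
    (1,2)@(3, 5): e=[-6,26,48] → .
    (2,2)@(5, 5): e=[22,18,28] → X
    (3,2)@(7, 5): e=[50,10,8] → X
    (4,2)@(9, 5): e=[78,2,-12] → .
    (2,3)@(5, 7): e=[14,30,24] → X
    (4,3)@(9, 7): e=[70,14,-16] → .
    (2,4)@(5, 9): e=[6,42,20] → X
    (3,4)@(7, 9): e=[34,34,0] → .  [on edge]
  covered (8 px):
    . X . . . .
    . X X . . .
    . . X X . .
    . . X X . .
    . . X . . .
    . . . . . .
    . . . . . .
    . . . . . .

Z-buffer (winner per pixel, '.' = empty):
  . 3 . . . .
  . 3 3 0 . .
  0 0 3 3 . .
  0 . 3 3 . .
  . . 3 . . .
  . . . . . .
  . . . . . .
  . . . . . .

Result: 0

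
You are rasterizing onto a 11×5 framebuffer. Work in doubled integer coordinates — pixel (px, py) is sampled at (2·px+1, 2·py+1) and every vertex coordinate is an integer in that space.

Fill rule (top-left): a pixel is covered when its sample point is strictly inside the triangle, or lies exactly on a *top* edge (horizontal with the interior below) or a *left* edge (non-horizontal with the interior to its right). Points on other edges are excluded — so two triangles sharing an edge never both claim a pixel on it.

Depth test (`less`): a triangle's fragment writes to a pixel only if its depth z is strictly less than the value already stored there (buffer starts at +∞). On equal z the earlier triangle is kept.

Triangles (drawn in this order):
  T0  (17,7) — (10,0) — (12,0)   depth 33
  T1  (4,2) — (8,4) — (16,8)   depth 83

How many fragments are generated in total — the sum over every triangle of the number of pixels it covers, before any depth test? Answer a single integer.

T0:
  2·area = 14
  edge (17, 7)→(10, 0): d=(-7,-7) top-left  bias=+0
  edge (10, 0)→(12, 0): d=(2,0) top-left  bias=+0
  edge (12, 0)→(17, 7): d=(5,7) right/bottom  bias=-1
    (5,0)@(11, 1): e=[0,2,12] → #  [on edge]
    (6,0)@(13, 1): e=[14,2,-2] → ·
    (5,1)@(11, 3): e=[-14,6,22] → ·
    (6,1)@(13, 3): e=[0,6,8] → #  [on edge]
    (7,1)@(15, 3): e=[14,6,-6] → ·
    (6,2)@(13, 5): e=[-14,10,18] → ·
    (7,2)@(15, 5): e=[0,10,4] → #  [on edge]
    (8,2)@(17, 5): e=[14,10,-10] → ·
    (7,3)@(15, 7): e=[-14,14,14] → ·
    (8,3)@(17, 7): e=[0,14,0] → ·  [on edge]
    (9,4)@(19, 9): e=[0,18,-4] → ·  [on edge]
  covered (3 px):
    · · · · · # · · · · ·
    · · · · · · # · · · ·
    · · · · · · · # · · ·
    · · · · · · · · · · ·
    · · · · · · · · · · ·
T1:
  degenerate (2·area = 0) — covers nothing

Answer: 3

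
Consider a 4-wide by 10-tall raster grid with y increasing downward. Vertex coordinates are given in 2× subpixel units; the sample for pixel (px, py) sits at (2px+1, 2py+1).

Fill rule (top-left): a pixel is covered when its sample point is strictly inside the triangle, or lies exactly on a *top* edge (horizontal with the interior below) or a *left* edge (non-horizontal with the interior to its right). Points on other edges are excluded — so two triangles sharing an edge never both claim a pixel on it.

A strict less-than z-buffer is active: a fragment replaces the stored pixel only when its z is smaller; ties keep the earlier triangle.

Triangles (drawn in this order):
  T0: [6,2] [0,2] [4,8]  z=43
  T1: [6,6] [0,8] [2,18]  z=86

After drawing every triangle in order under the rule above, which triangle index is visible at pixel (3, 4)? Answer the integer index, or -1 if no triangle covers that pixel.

T0:
  2·area = 36  (B↔C swapped to make it positive)
  edge (6, 2)→(4, 8): d=(-2,6) right/bottom  bias=-1
  edge (4, 8)→(0, 2): d=(-4,-6) top-left  bias=+0
  edge (0, 2)→(6, 2): d=(6,0) top-left  bias=+0
    (0,1)@(1, 3): e=[28,2,6] → #
    (1,1)@(3, 3): e=[16,14,6] → #
    (2,1)@(5, 3): e=[4,26,6] → #
    (3,1)@(7, 3): e=[-8,38,6] → ·
    (0,2)@(1, 5): e=[24,-6,18] → ·
    (1,2)@(3, 5): e=[12,6,18] → #
    (2,2)@(5, 5): e=[0,18,18] → ·  [on edge]
    (1,3)@(3, 7): e=[8,-2,30] → ·
    (1,5)@(3, 11): e=[0,-18,54] → ·  [on edge]
    (0,8)@(1, 17): e=[0,-54,90] → ·  [on edge]
  covered (4 px):
    · · · ·
    # # # ·
    · # · ·
    · · · ·
    · · · ·
    · · · ·
    · · · ·
    · · · ·
    · · · ·
    · · · ·
T1:
  2·area = 64  (B↔C swapped to make it positive)
  edge (6, 6)→(2, 18): d=(-4,12) right/bottom  bias=-1
  edge (2, 18)→(0, 8): d=(-2,-10) top-left  bias=+0
  edge (0, 8)→(6, 6): d=(6,-2) top-left  bias=+0
    (3,1)@(7, 3): e=[0,80,-16] → ·  [on edge]
    (1,3)@(3, 7): e=[32,32,0] → #  [on edge]
    (2,3)@(5, 7): e=[8,52,4] → #
    (3,3)@(7, 7): e=[-16,72,8] → ·
    (0,4)@(1, 9): e=[48,8,8] → #
    (2,4)@(5, 9): e=[0,48,16] → ·  [on edge]
    (0,5)@(1, 11): e=[40,4,20] → #
    (2,5)@(5, 11): e=[-8,44,28] → ·
    (0,6)@(1, 13): e=[32,0,32] → #  [on edge]
    (2,6)@(5, 13): e=[-16,40,40] → ·
    (0,7)@(1, 15): e=[24,-4,44] → ·
    (1,7)@(3, 15): e=[0,16,48] → ·  [on edge]
  covered (8 px):
    · · · ·
    · · · ·
    · · · ·
    · # # ·
    # # · ·
    # # · ·
    # # · ·
    · · · ·
    · · · ·
    · · · ·

Z-buffer (winner per pixel, '.' = empty):
  . . . .
  0 0 0 .
  . 0 . .
  . 1 1 .
  1 1 . .
  1 1 . .
  1 1 . .
  . . . .
  . . . .
  . . . .

Result: -1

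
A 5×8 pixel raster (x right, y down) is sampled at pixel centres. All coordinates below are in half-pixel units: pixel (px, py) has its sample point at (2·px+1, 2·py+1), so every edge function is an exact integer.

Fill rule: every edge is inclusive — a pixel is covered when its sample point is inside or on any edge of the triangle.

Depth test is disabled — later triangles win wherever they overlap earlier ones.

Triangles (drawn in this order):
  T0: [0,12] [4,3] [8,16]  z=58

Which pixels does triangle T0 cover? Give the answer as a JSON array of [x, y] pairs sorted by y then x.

T0:
  2·area = 88
  edge (0, 12)→(4, 3): d=(4,-9) inclusive
  edge (4, 3)→(8, 16): d=(4,13) inclusive
  edge (8, 16)→(0, 12): d=(-8,-4) inclusive
    (1,3)@(3, 7): e=[7,29,52] → #
    (2,3)@(5, 7): e=[25,3,60] → #
    (3,3)@(7, 7): e=[43,-23,68] → ·
    (1,4)@(3, 9): e=[15,37,36] → #
    (3,4)@(7, 9): e=[51,-15,52] → ·
    (0,5)@(1, 11): e=[5,71,12] → #
    (3,5)@(7, 11): e=[59,-7,36] → ·
    (0,6)@(1, 13): e=[13,79,-4] → ·
    (1,6)@(3, 13): e=[31,53,4] → #
    (3,6)@(7, 13): e=[67,1,20] → #
    (4,6)@(9, 13): e=[85,-25,28] → ·
    (1,7)@(3, 15): e=[39,61,-12] → ·
  covered (11 px):
    · · · · ·
    · · · · ·
    · · · · ·
    · # # · ·
    · # # · ·
    # # # · ·
    · # # # ·
    · · · # ·

Final: [[1,3],[2,3],[1,4],[2,4],[0,5],[1,5],[2,5],[1,6],[2,6],[3,6],[3,7]]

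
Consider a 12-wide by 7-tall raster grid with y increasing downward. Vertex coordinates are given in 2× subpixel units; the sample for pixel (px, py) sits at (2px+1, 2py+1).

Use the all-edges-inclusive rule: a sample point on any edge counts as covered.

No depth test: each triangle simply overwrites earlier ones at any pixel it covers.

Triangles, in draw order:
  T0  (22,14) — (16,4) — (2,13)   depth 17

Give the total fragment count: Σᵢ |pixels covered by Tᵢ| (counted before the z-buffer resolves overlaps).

T0:
  2·area = 194  (B↔C swapped to make it positive)
  edge (22, 14)→(2, 13): d=(-20,-1) inclusive
  edge (2, 13)→(16, 4): d=(14,-9) inclusive
  edge (16, 4)→(22, 14): d=(6,10) inclusive
    (7,2)@(15, 5): e=[173,5,16] → #
    (8,2)@(17, 5): e=[175,23,-4] → ·
    (6,3)@(13, 7): e=[131,15,48] → #
    (8,3)@(17, 7): e=[135,51,8] → #
    (9,3)@(19, 7): e=[137,69,-12] → ·
    (4,4)@(9, 9): e=[87,7,100] → #
    (5,4)@(11, 9): e=[89,25,80] → #
    (9,4)@(19, 9): e=[97,97,0] → #  [on edge]
    (10,4)@(21, 9): e=[99,115,-20] → ·
    (3,5)@(7, 11): e=[45,17,132] → #
    (10,5)@(21, 11): e=[59,143,-8] → ·
    (1,6)@(3, 13): e=[1,9,184] → #
  covered (27 px):
    · · · · · · · · · · · ·
    · · · · · · · · · · · ·
    · · · · · · · # · · · ·
    · · · · · · # # # · · ·
    · · · · # # # # # # · ·
    · · · # # # # # # # · ·
    · # # # # # # # # # # ·

Result: 27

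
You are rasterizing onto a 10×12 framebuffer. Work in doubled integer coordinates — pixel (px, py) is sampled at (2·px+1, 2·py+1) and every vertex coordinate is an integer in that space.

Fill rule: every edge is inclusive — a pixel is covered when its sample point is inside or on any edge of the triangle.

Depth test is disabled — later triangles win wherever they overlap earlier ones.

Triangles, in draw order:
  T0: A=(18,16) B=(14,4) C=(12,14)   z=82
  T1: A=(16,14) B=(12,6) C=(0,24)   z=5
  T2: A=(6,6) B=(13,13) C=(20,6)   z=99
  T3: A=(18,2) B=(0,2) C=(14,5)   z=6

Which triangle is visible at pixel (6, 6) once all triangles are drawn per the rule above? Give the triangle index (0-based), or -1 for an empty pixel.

T0:
  2·area = 64  (B↔C swapped to make it positive)
  edge (18, 16)→(12, 14): d=(-6,-2) inclusive
  edge (12, 14)→(14, 4): d=(2,-10) inclusive
  edge (14, 4)→(18, 16): d=(4,12) inclusive
    (6,0)@(13, 1): e=[80,-16,0] → ·  [on edge]
    (7,3)@(15, 7): e=[48,16,0] → #  [on edge]
    (8,3)@(17, 7): e=[52,36,-24] → ·
    (6,4)@(13, 9): e=[32,0,32] → #  [on edge]
    (8,4)@(17, 9): e=[40,40,-16] → ·
    (1,5)@(3, 11): e=[0,-96,160] → ·  [on edge]
    (6,5)@(13, 11): e=[20,4,40] → #
    (8,5)@(17, 11): e=[28,44,-8] → ·
    (4,6)@(9, 13): e=[0,-32,96] → ·  [on edge]
    (6,6)@(13, 13): e=[8,8,48] → #
    (8,6)@(17, 13): e=[16,48,0] → #  [on edge]
    (9,6)@(19, 13): e=[20,68,-24] → ·
    (7,7)@(15, 15): e=[0,32,32] → #  [on edge]
    (5,9)@(11, 19): e=[-32,0,96] → ·  [on edge]
    (9,9)@(19, 19): e=[-16,80,0] → ·  [on edge]
  covered (10 px):
    · · · · · · · · · ·
    · · · · · · · · · ·
    · · · · · · · · · ·
    · · · · · · · # · ·
    · · · · · · # # · ·
    · · · · · · # # · ·
    · · · · · · # # # ·
    · · · · · · · # # ·
    · · · · · · · · · ·
    · · · · · · · · · ·
    · · · · · · · · · ·
    · · · · · · · · · ·
T1:
  2·area = 168  (B↔C swapped to make it positive)
  edge (16, 14)→(0, 24): d=(-16,10) inclusive
  edge (0, 24)→(12, 6): d=(12,-18) inclusive
  edge (12, 6)→(16, 14): d=(4,8) inclusive
    (5,4)@(11, 9): e=[130,18,20] → #
    (6,4)@(13, 9): e=[110,54,4] → #
    (7,4)@(15, 9): e=[90,90,-12] → ·
    (4,5)@(9, 11): e=[118,6,44] → #
    (7,5)@(15, 11): e=[58,114,-4] → ·
    (4,6)@(9, 13): e=[86,30,52] → #
    (7,6)@(15, 13): e=[26,138,4] → #
    (8,6)@(17, 13): e=[6,174,-12] → ·
    (3,7)@(7, 15): e=[74,18,76] → #
    (7,7)@(15, 15): e=[-6,162,12] → ·
    (2,8)@(5, 17): e=[62,6,100] → #
    (6,8)@(13, 17): e=[-18,150,36] → ·
  covered (21 px):
    · · · · · · · · · ·
    · · · · · · · · · ·
    · · · · · · · · · ·
    · · · · · · · · · ·
    · · · · · # # · · ·
    · · · · # # # · · ·
    · · · · # # # # · ·
    · · · # # # # · · ·
    · · # # # # · · · ·
    · · # # · · · · · ·
    · # · · · · · · · ·
    # · · · · · · · · ·
T2:
  2·area = 98  (B↔C swapped to make it positive)
  edge (6, 6)→(20, 6): d=(14,0) inclusive
  edge (20, 6)→(13, 13): d=(-7,7) inclusive
  edge (13, 13)→(6, 6): d=(-7,-7) inclusive
    (0,0)@(1, 1): e=[-70,168,0] → ·  [on edge]
    (1,1)@(3, 3): e=[-42,140,0] → ·  [on edge]
    (2,2)@(5, 5): e=[-14,112,0] → ·  [on edge]
    (3,3)@(7, 7): e=[14,84,0] → #  [on edge]
    (4,3)@(9, 7): e=[14,70,14] → #
    (5,3)@(11, 7): e=[14,56,28] → #
    (6,3)@(13, 7): e=[14,42,42] → #
    (7,3)@(15, 7): e=[14,28,56] → #
    (8,3)@(17, 7): e=[14,14,70] → #
    (9,3)@(19, 7): e=[14,0,84] → #  [on edge]
    (3,4)@(7, 9): e=[42,70,-14] → ·
    (4,4)@(9, 9): e=[42,56,0] → #  [on edge]
    (8,4)@(17, 9): e=[42,0,56] → #  [on edge]
    (5,5)@(11, 11): e=[70,28,0] → #  [on edge]
    (7,5)@(15, 11): e=[70,0,28] → #  [on edge]
    (6,6)@(13, 13): e=[98,0,0] → #  [on edge]
    (5,7)@(11, 15): e=[126,0,-28] → ·  [on edge]
    (7,7)@(15, 15): e=[126,-28,0] → ·  [on edge]
    (4,8)@(9, 17): e=[154,0,-56] → ·  [on edge]
    (8,8)@(17, 17): e=[154,-56,0] → ·  [on edge]
    (3,9)@(7, 19): e=[182,0,-84] → ·  [on edge]
    (9,9)@(19, 19): e=[182,-84,0] → ·  [on edge]
    (2,10)@(5, 21): e=[210,0,-112] → ·  [on edge]
    (1,11)@(3, 23): e=[238,0,-140] → ·  [on edge]
  covered (16 px):
    · · · · · · · · · ·
    · · · · · · · · · ·
    · · · · · · · · · ·
    · · · # # # # # # #
    · · · · # # # # # ·
    · · · · · # # # · ·
    · · · · · · # · · ·
    · · · · · · · · · ·
    · · · · · · · · · ·
    · · · · · · · · · ·
    · · · · · · · · · ·
    · · · · · · · · · ·
T3:
  2·area = 54  (B↔C swapped to make it positive)
  edge (18, 2)→(14, 5): d=(-4,3) inclusive
  edge (14, 5)→(0, 2): d=(-14,-3) inclusive
  edge (0, 2)→(18, 2): d=(18,0) inclusive
    (2,1)@(5, 3): e=[35,1,18] → #
    (3,1)@(7, 3): e=[29,7,18] → #
    (4,1)@(9, 3): e=[23,13,18] → #
    (5,1)@(11, 3): e=[17,19,18] → #
    (6,1)@(13, 3): e=[11,25,18] → #
    (7,1)@(15, 3): e=[5,31,18] → #
    (8,1)@(17, 3): e=[-1,37,18] → ·
    (2,2)@(5, 5): e=[27,-27,54] → ·
    (3,2)@(7, 5): e=[21,-21,54] → ·
    (4,2)@(9, 5): e=[15,-15,54] → ·
    (5,2)@(11, 5): e=[9,-9,54] → ·
    (6,2)@(13, 5): e=[3,-3,54] → ·
  covered (6 px):
    · · · · · · · · · ·
    · · # # # # # # · ·
    · · · · · · · · · ·
    · · · · · · · · · ·
    · · · · · · · · · ·
    · · · · · · · · · ·
    · · · · · · · · · ·
    · · · · · · · · · ·
    · · · · · · · · · ·
    · · · · · · · · · ·
    · · · · · · · · · ·
    · · · · · · · · · ·

Z-buffer (winner per pixel, '.' = empty):
  . . . . . . . . . .
  . . 3 3 3 3 3 3 . .
  . . . . . . . . . .
  . . . 2 2 2 2 2 2 2
  . . . . 2 2 2 2 2 .
  . . . . 1 2 2 2 . .
  . . . . 1 1 2 1 0 .
  . . . 1 1 1 1 0 0 .
  . . 1 1 1 1 . . . .
  . . 1 1 . . . . . .
  . 1 . . . . . . . .
  1 . . . . . . . . .

Answer: 2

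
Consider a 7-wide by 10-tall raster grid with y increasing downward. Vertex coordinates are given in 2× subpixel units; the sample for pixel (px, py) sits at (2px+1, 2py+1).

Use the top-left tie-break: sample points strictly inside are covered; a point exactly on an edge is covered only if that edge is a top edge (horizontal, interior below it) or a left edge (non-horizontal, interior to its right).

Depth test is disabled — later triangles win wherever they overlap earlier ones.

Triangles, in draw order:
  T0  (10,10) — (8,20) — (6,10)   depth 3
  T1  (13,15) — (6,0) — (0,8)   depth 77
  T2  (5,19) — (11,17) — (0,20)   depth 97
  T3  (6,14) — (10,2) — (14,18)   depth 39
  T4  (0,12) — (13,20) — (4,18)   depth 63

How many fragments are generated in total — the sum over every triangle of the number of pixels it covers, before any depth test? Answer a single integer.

T0:
  2·area = 40
  edge (10, 10)→(8, 20): d=(-2,10) right/bottom  bias=-1
  edge (8, 20)→(6, 10): d=(-2,-10) top-left  bias=+0
  edge (6, 10)→(10, 10): d=(4,0) top-left  bias=+0
    (2,2)@(5, 5): e=[60,0,-20] → ·  [on edge]
    (5,2)@(11, 5): e=[0,60,-20] → ·  [on edge]
    (3,5)@(7, 11): e=[28,8,4] → █
    (4,5)@(9, 11): e=[8,28,4] → █
    (5,5)@(11, 11): e=[-12,48,4] → ·
    (3,6)@(7, 13): e=[24,4,12] → █
    (5,6)@(11, 13): e=[-16,44,12] → ·
    (3,7)@(7, 15): e=[20,0,20] → █  [on edge]
    (4,7)@(9, 15): e=[0,20,20] → ·  [on edge]
    (3,8)@(7, 17): e=[16,-4,28] → ·
  covered (5 px):
    · · · · · · ·
    · · · · · · ·
    · · · · · · ·
    · · · · · · ·
    · · · · · · ·
    · · · █ █ · ·
    · · · █ █ · ·
    · · · █ · · ·
    · · · · · · ·
    · · · · · · ·
T1:
  2·area = 146  (B↔C swapped to make it positive)
  edge (13, 15)→(0, 8): d=(-13,-7) top-left  bias=+0
  edge (0, 8)→(6, 0): d=(6,-8) top-left  bias=+0
  edge (6, 0)→(13, 15): d=(7,15) right/bottom  bias=-1
    (2,1)@(5, 3): e=[100,10,36] → █
    (3,1)@(7, 3): e=[114,26,6] → █
    (4,1)@(9, 3): e=[128,42,-24] → ·
    (1,2)@(3, 5): e=[60,6,80] → █
    (4,2)@(9, 5): e=[102,54,-10] → ·
    (0,3)@(1, 7): e=[20,2,124] → █
    (4,3)@(9, 7): e=[76,66,4] → █
    (5,3)@(11, 7): e=[90,82,-26] → ·
    (0,4)@(1, 9): e=[-6,14,138] → ·
    (1,4)@(3, 9): e=[8,30,108] → █
    (5,4)@(11, 9): e=[64,94,-12] → ·
    (1,5)@(3, 11): e=[-18,42,122] → ·
    (6,7)@(13, 15): e=[0,146,0] → ·  [on edge]
  covered (18 px):
    · · · · · · ·
    · · █ █ · · ·
    · █ █ █ · · ·
    █ █ █ █ █ · ·
    · █ █ █ █ · ·
    · · · █ █ █ ·
    · · · · · █ ·
    · · · · · · ·
    · · · · · · ·
    · · · · · · ·
T2:
  2·area = 4  (B↔C swapped to make it positive)
  edge (5, 19)→(0, 20): d=(-5,1) right/bottom  bias=-1
  edge (0, 20)→(11, 17): d=(11,-3) top-left  bias=+0
  edge (11, 17)→(5, 19): d=(-6,2) right/bottom  bias=-1
    (5,8)@(11, 17): e=[4,0,0] → ·  [on edge]
    (2,9)@(5, 19): e=[0,4,0] → ·  [on edge]
  covered (0 px):
    · · · · · · ·
    · · · · · · ·
    · · · · · · ·
    · · · · · · ·
    · · · · · · ·
    · · · · · · ·
    · · · · · · ·
    · · · · · · ·
    · · · · · · ·
    · · · · · · ·
T3:
  2·area = 112
  edge (6, 14)→(10, 2): d=(4,-12) top-left  bias=+0
  edge (10, 2)→(14, 18): d=(4,16) right/bottom  bias=-1
  edge (14, 18)→(6, 14): d=(-8,-4) top-left  bias=+0
    (4,2)@(9, 5): e=[0,28,84] → █  [on edge]
    (5,2)@(11, 5): e=[24,-4,92] → ·
    (4,3)@(9, 7): e=[8,36,68] → █
    (5,3)@(11, 7): e=[32,4,76] → █
    (6,3)@(13, 7): e=[56,-28,84] → ·
    (4,4)@(9, 9): e=[16,44,52] → █
    (6,4)@(13, 9): e=[64,-20,68] → ·
    (3,5)@(7, 11): e=[0,84,28] → █  [on edge]
    (6,5)@(13, 11): e=[72,-12,52] → ·
    (3,6)@(7, 13): e=[8,92,12] → █
    (6,6)@(13, 13): e=[80,-4,36] → ·
    (3,7)@(7, 15): e=[16,100,-4] → ·
    (2,8)@(5, 17): e=[0,140,-28] → ·  [on edge]
  covered (15 px):
    · · · · · · ·
    · · · · · · ·
    · · · · █ · ·
    · · · · █ █ ·
    · · · · █ █ ·
    · · · █ █ █ ·
    · · · █ █ █ ·
    · · · · █ █ █
    · · · · · · █
    · · · · · · ·
T4:
  2·area = 46
  edge (0, 12)→(13, 20): d=(13,8) right/bottom  bias=-1
  edge (13, 20)→(4, 18): d=(-9,-2) top-left  bias=+0
  edge (4, 18)→(0, 12): d=(-4,-6) top-left  bias=+0
    (0,6)@(1, 13): e=[5,39,2] → █
    (1,6)@(3, 13): e=[-11,43,14] → ·
    (0,7)@(1, 15): e=[31,21,-6] → ·
    (1,7)@(3, 15): e=[15,25,6] → █
    (2,7)@(5, 15): e=[-1,29,18] → ·
    (1,8)@(3, 17): e=[41,7,-2] → ·
    (2,8)@(5, 17): e=[25,11,10] → █
    (3,8)@(7, 17): e=[9,15,22] → █
    (4,8)@(9, 17): e=[-7,19,34] → ·
    (2,9)@(5, 19): e=[51,-7,2] → ·
    (3,9)@(7, 19): e=[35,-3,14] → ·
    (4,9)@(9, 19): e=[19,1,26] → █
  covered (6 px):
    · · · · · · ·
    · · · · · · ·
    · · · · · · ·
    · · · · · · ·
    · · · · · · ·
    · · · · · · ·
    █ · · · · · ·
    · █ · · · · ·
    · · █ █ · · ·
    · · · · █ █ ·

Answer: 44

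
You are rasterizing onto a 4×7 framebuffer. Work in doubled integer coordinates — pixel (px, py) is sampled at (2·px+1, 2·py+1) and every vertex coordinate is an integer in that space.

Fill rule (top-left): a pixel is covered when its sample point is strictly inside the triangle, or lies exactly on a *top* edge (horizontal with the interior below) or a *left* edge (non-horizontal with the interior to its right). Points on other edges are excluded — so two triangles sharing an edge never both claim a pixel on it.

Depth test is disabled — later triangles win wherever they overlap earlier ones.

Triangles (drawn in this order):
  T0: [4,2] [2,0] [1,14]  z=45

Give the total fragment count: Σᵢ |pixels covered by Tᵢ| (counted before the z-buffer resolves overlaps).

T0:
  2·area = 30  (B↔C swapped to make it positive)
  edge (4, 2)→(1, 14): d=(-3,12) right/bottom  bias=-1
  edge (1, 14)→(2, 0): d=(1,-14) top-left  bias=+0
  edge (2, 0)→(4, 2): d=(2,2) right/bottom  bias=-1
    (1,0)@(3, 1): e=[15,15,0] → ·  [on edge]
    (1,1)@(3, 3): e=[9,17,4] → █
    (2,1)@(5, 3): e=[-15,45,0] → ·  [on edge]
    (1,2)@(3, 5): e=[3,19,8] → █
    (2,2)@(5, 5): e=[-21,47,4] → ·
    (3,2)@(7, 5): e=[-45,75,0] → ·  [on edge]
    (1,3)@(3, 7): e=[-3,21,12] → ·
  covered (2 px):
    · · · ·
    · █ · ·
    · █ · ·
    · · · ·
    · · · ·
    · · · ·
    · · · ·

Result: 2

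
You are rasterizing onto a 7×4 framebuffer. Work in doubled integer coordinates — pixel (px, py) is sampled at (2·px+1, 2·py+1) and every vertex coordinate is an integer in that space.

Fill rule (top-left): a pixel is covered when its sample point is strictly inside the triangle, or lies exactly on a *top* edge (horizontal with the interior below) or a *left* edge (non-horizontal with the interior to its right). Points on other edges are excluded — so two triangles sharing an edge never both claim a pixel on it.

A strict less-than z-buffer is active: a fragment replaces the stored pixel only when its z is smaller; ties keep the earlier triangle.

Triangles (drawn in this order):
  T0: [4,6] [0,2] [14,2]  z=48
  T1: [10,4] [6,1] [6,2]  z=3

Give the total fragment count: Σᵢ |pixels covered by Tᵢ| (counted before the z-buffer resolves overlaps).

T0:
  2·area = 56
  edge (4, 6)→(0, 2): d=(-4,-4) top-left  bias=+0
  edge (0, 2)→(14, 2): d=(14,0) top-left  bias=+0
  edge (14, 2)→(4, 6): d=(-10,4) right/bottom  bias=-1
    (0,1)@(1, 3): e=[0,14,42] → █  [on edge]
    (1,1)@(3, 3): e=[8,14,34] → █
    (2,1)@(5, 3): e=[16,14,26] → █
    (3,1)@(7, 3): e=[24,14,18] → █
    (4,1)@(9, 3): e=[32,14,10] → █
    (5,1)@(11, 3): e=[40,14,2] → █
    (6,1)@(13, 3): e=[48,14,-6] → ·
    (0,2)@(1, 5): e=[-8,42,22] → ·
    (1,2)@(3, 5): e=[0,42,14] → █  [on edge]
    (3,2)@(7, 5): e=[16,42,-2] → ·
    (4,2)@(9, 5): e=[24,42,-10] → ·
    (5,2)@(11, 5): e=[32,42,-18] → ·
    (2,3)@(5, 7): e=[0,70,-14] → ·  [on edge]
  covered (8 px):
    · · · · · · ·
    █ █ █ █ █ █ ·
    · █ █ · · · ·
    · · · · · · ·
T1:
  2·area = 4  (B↔C swapped to make it positive)
  edge (10, 4)→(6, 2): d=(-4,-2) top-left  bias=+0
  edge (6, 2)→(6, 1): d=(0,-1) top-left  bias=+0
  edge (6, 1)→(10, 4): d=(4,3) right/bottom  bias=-1
  covered (0 px):
    · · · · · · ·
    · · · · · · ·
    · · · · · · ·
    · · · · · · ·

Result: 8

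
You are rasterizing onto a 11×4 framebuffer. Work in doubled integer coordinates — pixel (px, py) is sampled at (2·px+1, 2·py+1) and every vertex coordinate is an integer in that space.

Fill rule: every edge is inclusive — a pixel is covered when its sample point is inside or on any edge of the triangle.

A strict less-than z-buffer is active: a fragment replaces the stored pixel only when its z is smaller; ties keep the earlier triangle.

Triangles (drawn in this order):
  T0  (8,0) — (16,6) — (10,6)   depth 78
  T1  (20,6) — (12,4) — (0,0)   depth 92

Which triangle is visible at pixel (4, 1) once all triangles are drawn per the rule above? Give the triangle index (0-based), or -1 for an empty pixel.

T0:
  2·area = 36
  edge (8, 0)→(16, 6): d=(8,6) inclusive
  edge (16, 6)→(10, 6): d=(-6,0) inclusive
  edge (10, 6)→(8, 0): d=(-2,-6) inclusive
    (4,0)@(9, 1): e=[2,30,4] → █
    (5,0)@(11, 1): e=[-10,30,16] → ·
    (4,1)@(9, 3): e=[18,18,0] → █  [on edge]
    (5,1)@(11, 3): e=[6,18,12] → █
    (6,1)@(13, 3): e=[-6,18,24] → ·
    (4,2)@(9, 5): e=[34,6,-4] → ·
    (5,2)@(11, 5): e=[22,6,8] → █
    (6,2)@(13, 5): e=[10,6,20] → █
    (7,2)@(15, 5): e=[-2,6,32] → ·
    (5,3)@(11, 7): e=[38,-6,4] → ·
    (6,3)@(13, 7): e=[26,-6,16] → ·
  covered (5 px):
    · · · · █ · · · · · ·
    · · · · █ █ · · · · ·
    · · · · · █ █ · · · ·
    · · · · · · · · · · ·
T1:
  2·area = 8
  edge (20, 6)→(12, 4): d=(-8,-2) inclusive
  edge (12, 4)→(0, 0): d=(-12,-4) inclusive
  edge (0, 0)→(20, 6): d=(20,6) inclusive
    (1,0)@(3, 1): e=[6,0,2] → █  [on edge]
    (2,0)@(5, 1): e=[10,8,-10] → ·
    (1,1)@(3, 3): e=[-10,-24,42] → ·
    (4,1)@(9, 3): e=[2,0,6] → █  [on edge]
    (5,1)@(11, 3): e=[6,8,-6] → ·
    (4,2)@(9, 5): e=[-14,-24,46] → ·
    (7,2)@(15, 5): e=[-2,0,10] → ·  [on edge]
    (10,3)@(21, 7): e=[-6,0,14] → ·  [on edge]
  covered (2 px):
    · █ · · · · · · · · ·
    · · · · █ · · · · · ·
    · · · · · · · · · · ·
    · · · · · · · · · · ·

Z-buffer (winner per pixel, '.' = empty):
  . 1 . . 0 . . . . . .
  . . . . 0 0 . . . . .
  . . . . . 0 0 . . . .
  . . . . . . . . . . .

Result: 0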